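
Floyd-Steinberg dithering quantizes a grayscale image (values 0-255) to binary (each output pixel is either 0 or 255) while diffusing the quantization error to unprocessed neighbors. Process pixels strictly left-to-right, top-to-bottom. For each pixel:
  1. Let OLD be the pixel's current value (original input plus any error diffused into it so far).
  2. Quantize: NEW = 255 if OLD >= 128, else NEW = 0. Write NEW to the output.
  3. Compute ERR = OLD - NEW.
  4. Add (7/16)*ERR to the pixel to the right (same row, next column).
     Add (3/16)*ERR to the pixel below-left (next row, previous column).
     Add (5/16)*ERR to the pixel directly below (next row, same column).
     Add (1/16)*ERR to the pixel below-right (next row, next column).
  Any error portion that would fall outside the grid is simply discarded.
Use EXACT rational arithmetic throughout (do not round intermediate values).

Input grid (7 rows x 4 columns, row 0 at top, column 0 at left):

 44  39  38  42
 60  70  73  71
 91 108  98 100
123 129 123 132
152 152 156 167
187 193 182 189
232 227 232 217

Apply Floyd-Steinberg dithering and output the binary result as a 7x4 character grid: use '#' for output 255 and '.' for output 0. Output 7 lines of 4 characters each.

Answer: ....
.#..
.#.#
#.#.
.#.#
####
####

Derivation:
(0,0): OLD=44 → NEW=0, ERR=44
(0,1): OLD=233/4 → NEW=0, ERR=233/4
(0,2): OLD=4063/64 → NEW=0, ERR=4063/64
(0,3): OLD=71449/1024 → NEW=0, ERR=71449/1024
(1,0): OLD=5419/64 → NEW=0, ERR=5419/64
(1,1): OLD=71629/512 → NEW=255, ERR=-58931/512
(1,2): OLD=970033/16384 → NEW=0, ERR=970033/16384
(1,3): OLD=32158503/262144 → NEW=0, ERR=32158503/262144
(2,0): OLD=785439/8192 → NEW=0, ERR=785439/8192
(2,1): OLD=34176101/262144 → NEW=255, ERR=-32670619/262144
(2,2): OLD=40781617/524288 → NEW=0, ERR=40781617/524288
(2,3): OLD=1476958205/8388608 → NEW=255, ERR=-662136835/8388608
(3,0): OLD=543557775/4194304 → NEW=255, ERR=-525989745/4194304
(3,1): OLD=3742369297/67108864 → NEW=0, ERR=3742369297/67108864
(3,2): OLD=160112101807/1073741824 → NEW=255, ERR=-113692063313/1073741824
(3,3): OLD=1131651466313/17179869184 → NEW=0, ERR=1131651466313/17179869184
(4,0): OLD=132356685539/1073741824 → NEW=0, ERR=132356685539/1073741824
(4,1): OLD=1680748446921/8589934592 → NEW=255, ERR=-509684874039/8589934592
(4,2): OLD=31003001120649/274877906944 → NEW=0, ERR=31003001120649/274877906944
(4,3): OLD=1012921724295823/4398046511104 → NEW=255, ERR=-108580136035697/4398046511104
(5,0): OLD=29466297098707/137438953472 → NEW=255, ERR=-5580636036653/137438953472
(5,1): OLD=816036807143621/4398046511104 → NEW=255, ERR=-305465053187899/4398046511104
(5,2): OLD=392574909189263/2199023255552 → NEW=255, ERR=-168176020976497/2199023255552
(5,3): OLD=10898375693659437/70368744177664 → NEW=255, ERR=-7045654071644883/70368744177664
(6,0): OLD=14516251723789871/70368744177664 → NEW=255, ERR=-3427778041514449/70368744177664
(6,1): OLD=188145444643132537/1125899906842624 → NEW=255, ERR=-98959031601736583/1125899906842624
(6,2): OLD=2639706170232775359/18014398509481984 → NEW=255, ERR=-1953965449685130561/18014398509481984
(6,3): OLD=38472098301580620857/288230376151711744 → NEW=255, ERR=-35026647617105873863/288230376151711744
Row 0: ....
Row 1: .#..
Row 2: .#.#
Row 3: #.#.
Row 4: .#.#
Row 5: ####
Row 6: ####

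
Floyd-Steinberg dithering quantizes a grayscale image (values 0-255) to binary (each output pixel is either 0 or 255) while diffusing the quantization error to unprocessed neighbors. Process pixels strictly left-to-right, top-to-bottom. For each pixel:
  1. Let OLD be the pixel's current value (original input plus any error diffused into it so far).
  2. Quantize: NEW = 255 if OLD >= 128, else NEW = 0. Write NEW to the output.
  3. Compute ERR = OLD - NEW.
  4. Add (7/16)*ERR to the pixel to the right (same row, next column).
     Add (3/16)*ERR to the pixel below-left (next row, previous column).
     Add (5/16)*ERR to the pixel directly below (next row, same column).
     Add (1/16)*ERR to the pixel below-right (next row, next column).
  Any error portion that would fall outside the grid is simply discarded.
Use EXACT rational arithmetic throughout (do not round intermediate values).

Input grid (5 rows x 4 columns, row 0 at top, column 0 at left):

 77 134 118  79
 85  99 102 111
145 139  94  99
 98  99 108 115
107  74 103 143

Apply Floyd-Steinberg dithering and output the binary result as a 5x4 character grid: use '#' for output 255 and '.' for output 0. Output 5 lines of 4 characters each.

(0,0): OLD=77 → NEW=0, ERR=77
(0,1): OLD=2683/16 → NEW=255, ERR=-1397/16
(0,2): OLD=20429/256 → NEW=0, ERR=20429/256
(0,3): OLD=466587/4096 → NEW=0, ERR=466587/4096
(1,0): OLD=23729/256 → NEW=0, ERR=23729/256
(1,1): OLD=270423/2048 → NEW=255, ERR=-251817/2048
(1,2): OLD=5835683/65536 → NEW=0, ERR=5835683/65536
(1,3): OLD=199798501/1048576 → NEW=255, ERR=-67588379/1048576
(2,0): OLD=4945069/32768 → NEW=255, ERR=-3410771/32768
(2,1): OLD=81292223/1048576 → NEW=0, ERR=81292223/1048576
(2,2): OLD=285157883/2097152 → NEW=255, ERR=-249615877/2097152
(2,3): OLD=1085435695/33554432 → NEW=0, ERR=1085435695/33554432
(3,0): OLD=1342320477/16777216 → NEW=0, ERR=1342320477/16777216
(3,1): OLD=34737635523/268435456 → NEW=255, ERR=-33713405757/268435456
(3,2): OLD=114969732157/4294967296 → NEW=0, ERR=114969732157/4294967296
(3,3): OLD=8890993478443/68719476736 → NEW=255, ERR=-8632473089237/68719476736
(4,0): OLD=465806921561/4294967296 → NEW=0, ERR=465806921561/4294967296
(4,1): OLD=3168680253707/34359738368 → NEW=0, ERR=3168680253707/34359738368
(4,2): OLD=132280748643883/1099511627776 → NEW=0, ERR=132280748643883/1099511627776
(4,3): OLD=2780482249151901/17592186044416 → NEW=255, ERR=-1705525192174179/17592186044416
Row 0: .#..
Row 1: .#.#
Row 2: #.#.
Row 3: .#.#
Row 4: ...#

Answer: .#..
.#.#
#.#.
.#.#
...#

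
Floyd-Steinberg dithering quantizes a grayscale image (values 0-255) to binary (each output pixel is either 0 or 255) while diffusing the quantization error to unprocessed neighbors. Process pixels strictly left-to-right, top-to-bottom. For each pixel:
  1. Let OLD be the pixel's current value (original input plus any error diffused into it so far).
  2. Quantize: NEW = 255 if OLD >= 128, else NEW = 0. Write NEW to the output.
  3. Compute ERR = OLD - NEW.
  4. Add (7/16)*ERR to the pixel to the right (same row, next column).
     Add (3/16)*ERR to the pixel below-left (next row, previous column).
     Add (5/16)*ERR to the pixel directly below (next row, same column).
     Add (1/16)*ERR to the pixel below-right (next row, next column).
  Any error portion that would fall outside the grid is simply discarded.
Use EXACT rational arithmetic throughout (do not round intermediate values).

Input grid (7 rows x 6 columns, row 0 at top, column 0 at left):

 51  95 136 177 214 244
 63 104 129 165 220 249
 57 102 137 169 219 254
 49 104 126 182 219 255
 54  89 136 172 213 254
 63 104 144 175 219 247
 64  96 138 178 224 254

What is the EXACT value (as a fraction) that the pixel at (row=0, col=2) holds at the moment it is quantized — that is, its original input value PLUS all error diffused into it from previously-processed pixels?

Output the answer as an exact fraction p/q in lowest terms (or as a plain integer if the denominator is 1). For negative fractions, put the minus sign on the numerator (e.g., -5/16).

Answer: 47955/256

Derivation:
(0,0): OLD=51 → NEW=0, ERR=51
(0,1): OLD=1877/16 → NEW=0, ERR=1877/16
(0,2): OLD=47955/256 → NEW=255, ERR=-17325/256
Target (0,2): original=136, with diffused error = 47955/256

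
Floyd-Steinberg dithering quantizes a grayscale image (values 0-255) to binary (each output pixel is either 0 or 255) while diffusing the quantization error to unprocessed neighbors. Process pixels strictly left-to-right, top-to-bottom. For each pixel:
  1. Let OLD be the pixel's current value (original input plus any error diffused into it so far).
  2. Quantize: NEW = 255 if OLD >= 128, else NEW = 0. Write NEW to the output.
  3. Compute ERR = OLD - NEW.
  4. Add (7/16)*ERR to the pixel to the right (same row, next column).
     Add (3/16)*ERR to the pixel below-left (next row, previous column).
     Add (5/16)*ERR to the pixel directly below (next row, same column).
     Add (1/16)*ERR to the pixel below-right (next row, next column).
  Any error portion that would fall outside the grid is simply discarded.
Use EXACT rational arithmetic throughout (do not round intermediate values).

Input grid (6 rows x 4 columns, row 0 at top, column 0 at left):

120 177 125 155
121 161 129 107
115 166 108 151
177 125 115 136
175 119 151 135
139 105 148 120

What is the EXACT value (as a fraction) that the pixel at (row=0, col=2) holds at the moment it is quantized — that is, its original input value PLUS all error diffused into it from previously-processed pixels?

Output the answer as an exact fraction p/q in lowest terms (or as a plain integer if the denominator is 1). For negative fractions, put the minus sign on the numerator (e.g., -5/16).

(0,0): OLD=120 → NEW=0, ERR=120
(0,1): OLD=459/2 → NEW=255, ERR=-51/2
(0,2): OLD=3643/32 → NEW=0, ERR=3643/32
Target (0,2): original=125, with diffused error = 3643/32

Answer: 3643/32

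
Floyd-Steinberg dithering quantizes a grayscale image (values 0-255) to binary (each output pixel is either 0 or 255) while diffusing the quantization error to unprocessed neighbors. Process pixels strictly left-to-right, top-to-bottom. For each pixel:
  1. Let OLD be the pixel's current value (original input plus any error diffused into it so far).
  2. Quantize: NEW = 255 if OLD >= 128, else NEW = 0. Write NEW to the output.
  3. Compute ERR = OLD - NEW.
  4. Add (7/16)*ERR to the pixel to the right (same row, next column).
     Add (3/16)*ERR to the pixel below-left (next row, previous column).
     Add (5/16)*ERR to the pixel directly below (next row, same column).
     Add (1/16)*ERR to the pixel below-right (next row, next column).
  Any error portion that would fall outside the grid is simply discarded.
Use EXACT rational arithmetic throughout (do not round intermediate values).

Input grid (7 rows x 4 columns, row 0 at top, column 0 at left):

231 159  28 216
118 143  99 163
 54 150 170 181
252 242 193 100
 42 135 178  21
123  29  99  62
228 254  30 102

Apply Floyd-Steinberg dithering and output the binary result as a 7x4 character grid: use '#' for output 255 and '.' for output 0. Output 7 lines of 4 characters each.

(0,0): OLD=231 → NEW=255, ERR=-24
(0,1): OLD=297/2 → NEW=255, ERR=-213/2
(0,2): OLD=-595/32 → NEW=0, ERR=-595/32
(0,3): OLD=106427/512 → NEW=255, ERR=-24133/512
(1,0): OLD=2897/32 → NEW=0, ERR=2897/32
(1,1): OLD=36951/256 → NEW=255, ERR=-28329/256
(1,2): OLD=239875/8192 → NEW=0, ERR=239875/8192
(1,3): OLD=20960901/131072 → NEW=255, ERR=-12462459/131072
(2,0): OLD=252077/4096 → NEW=0, ERR=252077/4096
(2,1): OLD=20118495/131072 → NEW=255, ERR=-13304865/131072
(2,2): OLD=28834995/262144 → NEW=0, ERR=28834995/262144
(2,3): OLD=844065399/4194304 → NEW=255, ERR=-225482121/4194304
(3,0): OLD=528900029/2097152 → NEW=255, ERR=-5873731/2097152
(3,1): OLD=7835770531/33554432 → NEW=255, ERR=-720609629/33554432
(3,2): OLD=108208599069/536870912 → NEW=255, ERR=-28693483491/536870912
(3,3): OLD=572884587083/8589934592 → NEW=0, ERR=572884587083/8589934592
(4,0): OLD=19916850937/536870912 → NEW=0, ERR=19916850937/536870912
(4,1): OLD=576913115275/4294967296 → NEW=255, ERR=-518303545205/4294967296
(4,2): OLD=16446583102091/137438953472 → NEW=0, ERR=16446583102091/137438953472
(4,3): OLD=199790805274173/2199023255552 → NEW=0, ERR=199790805274173/2199023255552
(5,0): OLD=7694259040393/68719476736 → NEW=0, ERR=7694259040393/68719476736
(5,1): OLD=143001196889855/2199023255552 → NEW=0, ERR=143001196889855/2199023255552
(5,2): OLD=191687151995881/1099511627776 → NEW=255, ERR=-88688313086999/1099511627776
(5,3): OLD=2201894042293919/35184372088832 → NEW=0, ERR=2201894042293919/35184372088832
(6,0): OLD=9682121873386141/35184372088832 → NEW=255, ERR=710106990733981/35184372088832
(6,1): OLD=154825515427668827/562949953421312 → NEW=255, ERR=11273277305234267/562949953421312
(6,2): OLD=264386057710063181/9007199254740992 → NEW=0, ERR=264386057710063181/9007199254740992
(6,3): OLD=18642341301035261723/144115188075855872 → NEW=255, ERR=-18107031658307985637/144115188075855872
Row 0: ##.#
Row 1: .#.#
Row 2: .#.#
Row 3: ###.
Row 4: .#..
Row 5: ..#.
Row 6: ##.#

Answer: ##.#
.#.#
.#.#
###.
.#..
..#.
##.#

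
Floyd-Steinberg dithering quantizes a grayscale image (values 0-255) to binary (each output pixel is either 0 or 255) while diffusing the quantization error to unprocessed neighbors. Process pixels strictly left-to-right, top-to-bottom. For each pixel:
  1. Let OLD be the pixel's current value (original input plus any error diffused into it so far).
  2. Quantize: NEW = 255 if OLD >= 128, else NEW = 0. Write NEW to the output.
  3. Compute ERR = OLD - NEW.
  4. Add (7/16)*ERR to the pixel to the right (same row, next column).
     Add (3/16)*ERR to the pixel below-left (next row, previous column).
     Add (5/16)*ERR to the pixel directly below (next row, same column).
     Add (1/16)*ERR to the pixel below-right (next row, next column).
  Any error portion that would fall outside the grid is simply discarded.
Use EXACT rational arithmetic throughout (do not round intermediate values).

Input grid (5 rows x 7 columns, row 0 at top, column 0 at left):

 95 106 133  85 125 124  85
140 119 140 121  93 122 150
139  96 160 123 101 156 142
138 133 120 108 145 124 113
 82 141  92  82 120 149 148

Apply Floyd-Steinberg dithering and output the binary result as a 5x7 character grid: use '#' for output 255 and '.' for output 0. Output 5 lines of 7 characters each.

Answer: .#..#..
#.##.##
.#..#.#
#.#.#..
.#..###

Derivation:
(0,0): OLD=95 → NEW=0, ERR=95
(0,1): OLD=2361/16 → NEW=255, ERR=-1719/16
(0,2): OLD=22015/256 → NEW=0, ERR=22015/256
(0,3): OLD=502265/4096 → NEW=0, ERR=502265/4096
(0,4): OLD=11707855/65536 → NEW=255, ERR=-5003825/65536
(0,5): OLD=94996649/1048576 → NEW=0, ERR=94996649/1048576
(0,6): OLD=2091039903/16777216 → NEW=0, ERR=2091039903/16777216
(1,0): OLD=38283/256 → NEW=255, ERR=-26997/256
(1,1): OLD=125645/2048 → NEW=0, ERR=125645/2048
(1,2): OLD=13762001/65536 → NEW=255, ERR=-2949679/65536
(1,3): OLD=34258877/262144 → NEW=255, ERR=-32587843/262144
(1,4): OLD=661085271/16777216 → NEW=0, ERR=661085271/16777216
(1,5): OLD=24984297479/134217728 → NEW=255, ERR=-9241223161/134217728
(1,6): OLD=353235152265/2147483648 → NEW=255, ERR=-194373177975/2147483648
(2,0): OLD=3851807/32768 → NEW=0, ERR=3851807/32768
(2,1): OLD=158931525/1048576 → NEW=255, ERR=-108455355/1048576
(2,2): OLD=1362468879/16777216 → NEW=0, ERR=1362468879/16777216
(2,3): OLD=16677435735/134217728 → NEW=0, ERR=16677435735/134217728
(2,4): OLD=157836332167/1073741824 → NEW=255, ERR=-115967832953/1073741824
(2,5): OLD=2498771051949/34359738368 → NEW=0, ERR=2498771051949/34359738368
(2,6): OLD=77641115568523/549755813888 → NEW=255, ERR=-62546616972917/549755813888
(3,0): OLD=2606178863/16777216 → NEW=255, ERR=-1672011217/16777216
(3,1): OLD=10690470275/134217728 → NEW=0, ERR=10690470275/134217728
(3,2): OLD=211590053305/1073741824 → NEW=255, ERR=-62214111815/1073741824
(3,3): OLD=456579756991/4294967296 → NEW=0, ERR=456579756991/4294967296
(3,4): OLD=98493942836783/549755813888 → NEW=255, ERR=-41693789704657/549755813888
(3,5): OLD=375872654793213/4398046511104 → NEW=0, ERR=375872654793213/4398046511104
(3,6): OLD=8400754691361315/70368744177664 → NEW=0, ERR=8400754691361315/70368744177664
(4,0): OLD=141284621281/2147483648 → NEW=0, ERR=141284621281/2147483648
(4,1): OLD=6101650974189/34359738368 → NEW=255, ERR=-2660082309651/34359738368
(4,2): OLD=35697375377923/549755813888 → NEW=0, ERR=35697375377923/549755813888
(4,3): OLD=553218652788753/4398046511104 → NEW=0, ERR=553218652788753/4398046511104
(4,4): OLD=6122091959096547/35184372088832 → NEW=255, ERR=-2849922923555613/35184372088832
(4,5): OLD=177795436565117283/1125899906842624 → NEW=255, ERR=-109309039679751837/1125899906842624
(4,6): OLD=2669251476581038501/18014398509481984 → NEW=255, ERR=-1924420143336867419/18014398509481984
Row 0: .#..#..
Row 1: #.##.##
Row 2: .#..#.#
Row 3: #.#.#..
Row 4: .#..###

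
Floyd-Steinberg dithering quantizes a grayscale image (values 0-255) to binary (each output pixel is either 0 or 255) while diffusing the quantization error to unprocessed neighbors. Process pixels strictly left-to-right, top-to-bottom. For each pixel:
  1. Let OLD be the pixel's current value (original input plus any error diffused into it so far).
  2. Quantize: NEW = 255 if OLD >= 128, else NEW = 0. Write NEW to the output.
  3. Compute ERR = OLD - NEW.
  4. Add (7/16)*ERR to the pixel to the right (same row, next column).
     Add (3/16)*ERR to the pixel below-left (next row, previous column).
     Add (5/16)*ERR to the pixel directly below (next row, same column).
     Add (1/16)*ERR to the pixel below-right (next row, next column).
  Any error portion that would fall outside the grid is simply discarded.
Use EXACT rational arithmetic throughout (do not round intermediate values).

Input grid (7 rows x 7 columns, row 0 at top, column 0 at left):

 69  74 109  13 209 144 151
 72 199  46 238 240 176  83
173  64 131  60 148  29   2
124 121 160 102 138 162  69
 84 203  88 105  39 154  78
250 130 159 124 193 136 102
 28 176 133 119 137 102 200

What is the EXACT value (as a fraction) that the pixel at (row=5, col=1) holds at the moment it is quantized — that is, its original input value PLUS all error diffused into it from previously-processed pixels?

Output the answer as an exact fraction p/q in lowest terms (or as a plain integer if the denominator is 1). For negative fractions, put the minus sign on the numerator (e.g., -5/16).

(0,0): OLD=69 → NEW=0, ERR=69
(0,1): OLD=1667/16 → NEW=0, ERR=1667/16
(0,2): OLD=39573/256 → NEW=255, ERR=-25707/256
(0,3): OLD=-126701/4096 → NEW=0, ERR=-126701/4096
(0,4): OLD=12810117/65536 → NEW=255, ERR=-3901563/65536
(0,5): OLD=123684003/1048576 → NEW=0, ERR=123684003/1048576
(0,6): OLD=3399147637/16777216 → NEW=255, ERR=-879042443/16777216
(1,0): OLD=28953/256 → NEW=0, ERR=28953/256
(1,1): OLD=545839/2048 → NEW=255, ERR=23599/2048
(1,2): OLD=1335131/65536 → NEW=0, ERR=1335131/65536
(1,3): OLD=57621311/262144 → NEW=255, ERR=-9225409/262144
(1,4): OLD=3794711901/16777216 → NEW=255, ERR=-483478179/16777216
(1,5): OLD=25059542893/134217728 → NEW=255, ERR=-9165977747/134217728
(1,6): OLD=94749153219/2147483648 → NEW=0, ERR=94749153219/2147483648
(2,0): OLD=6897781/32768 → NEW=255, ERR=-1458059/32768
(2,1): OLD=61889239/1048576 → NEW=0, ERR=61889239/1048576
(2,2): OLD=2639228229/16777216 → NEW=255, ERR=-1638961851/16777216
(2,3): OLD=286311261/134217728 → NEW=0, ERR=286311261/134217728
(2,4): OLD=134135644461/1073741824 → NEW=0, ERR=134135644461/1073741824
(2,5): OLD=2363415468111/34359738368 → NEW=0, ERR=2363415468111/34359738368
(2,6): OLD=22876861858841/549755813888 → NEW=0, ERR=22876861858841/549755813888
(3,0): OLD=2032753061/16777216 → NEW=0, ERR=2032753061/16777216
(3,1): OLD=22998844481/134217728 → NEW=255, ERR=-11226676159/134217728
(3,2): OLD=104116466451/1073741824 → NEW=0, ERR=104116466451/1073741824
(3,3): OLD=697531936821/4294967296 → NEW=255, ERR=-397684723659/4294967296
(3,4): OLD=82221202992549/549755813888 → NEW=255, ERR=-57966529548891/549755813888
(3,5): OLD=672791317872447/4398046511104 → NEW=255, ERR=-448710542459073/4398046511104
(3,6): OLD=2932061205317153/70368744177664 → NEW=0, ERR=2932061205317153/70368744177664
(4,0): OLD=228018720395/2147483648 → NEW=0, ERR=228018720395/2147483648
(4,1): OLD=8557915029263/34359738368 → NEW=255, ERR=-203818254577/34359738368
(4,2): OLD=51191956007745/549755813888 → NEW=0, ERR=51191956007745/549755813888
(4,3): OLD=453411639210267/4398046511104 → NEW=0, ERR=453411639210267/4398046511104
(4,4): OLD=923120265520545/35184372088832 → NEW=0, ERR=923120265520545/35184372088832
(4,5): OLD=151791893808019297/1125899906842624 → NEW=255, ERR=-135312582436849823/1125899906842624
(4,6): OLD=577630004237495543/18014398509481984 → NEW=0, ERR=577630004237495543/18014398509481984
(5,0): OLD=155068996339869/549755813888 → NEW=255, ERR=14881263798429/549755813888
(5,1): OLD=721652069777119/4398046511104 → NEW=255, ERR=-399849790554401/4398046511104
Target (5,1): original=130, with diffused error = 721652069777119/4398046511104

Answer: 721652069777119/4398046511104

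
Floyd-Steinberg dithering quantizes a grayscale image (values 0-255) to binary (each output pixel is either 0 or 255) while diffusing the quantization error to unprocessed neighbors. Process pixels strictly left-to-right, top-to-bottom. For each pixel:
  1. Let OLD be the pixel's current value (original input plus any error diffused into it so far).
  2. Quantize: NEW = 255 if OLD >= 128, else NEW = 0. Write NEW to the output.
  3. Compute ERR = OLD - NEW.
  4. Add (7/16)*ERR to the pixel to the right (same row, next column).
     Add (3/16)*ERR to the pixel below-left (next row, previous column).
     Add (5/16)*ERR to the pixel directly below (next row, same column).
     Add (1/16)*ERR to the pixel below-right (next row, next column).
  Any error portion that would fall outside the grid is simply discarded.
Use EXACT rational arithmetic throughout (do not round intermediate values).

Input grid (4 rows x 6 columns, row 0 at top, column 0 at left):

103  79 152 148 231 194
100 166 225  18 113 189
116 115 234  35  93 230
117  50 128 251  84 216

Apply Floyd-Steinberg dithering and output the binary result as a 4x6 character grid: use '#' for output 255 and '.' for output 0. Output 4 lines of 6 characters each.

Answer: ..#.##
###.#.
..#..#
#.##.#

Derivation:
(0,0): OLD=103 → NEW=0, ERR=103
(0,1): OLD=1985/16 → NEW=0, ERR=1985/16
(0,2): OLD=52807/256 → NEW=255, ERR=-12473/256
(0,3): OLD=518897/4096 → NEW=0, ERR=518897/4096
(0,4): OLD=18771095/65536 → NEW=255, ERR=2059415/65536
(0,5): OLD=217839649/1048576 → NEW=255, ERR=-49547231/1048576
(1,0): OLD=39795/256 → NEW=255, ERR=-25485/256
(1,1): OLD=324645/2048 → NEW=255, ERR=-197595/2048
(1,2): OLD=13046281/65536 → NEW=255, ERR=-3665399/65536
(1,3): OLD=9428373/262144 → NEW=0, ERR=9428373/262144
(1,4): OLD=2308768991/16777216 → NEW=255, ERR=-1969421089/16777216
(1,5): OLD=33511785321/268435456 → NEW=0, ERR=33511785321/268435456
(2,0): OLD=2188903/32768 → NEW=0, ERR=2188903/32768
(2,1): OLD=102095325/1048576 → NEW=0, ERR=102095325/1048576
(2,2): OLD=4359275735/16777216 → NEW=255, ERR=81085655/16777216
(2,3): OLD=3066657247/134217728 → NEW=0, ERR=3066657247/134217728
(2,4): OLD=395001482781/4294967296 → NEW=0, ERR=395001482781/4294967296
(2,5): OLD=20747261055643/68719476736 → NEW=255, ERR=3223794487963/68719476736
(3,0): OLD=2619444727/16777216 → NEW=255, ERR=-1658745353/16777216
(3,1): OLD=5671078315/134217728 → NEW=0, ERR=5671078315/134217728
(3,2): OLD=170043527345/1073741824 → NEW=255, ERR=-103760637775/1073741824
(3,3): OLD=16039718338579/68719476736 → NEW=255, ERR=-1483748229101/68719476736
(3,4): OLD=62407184863155/549755813888 → NEW=0, ERR=62407184863155/549755813888
(3,5): OLD=2516318356153501/8796093022208 → NEW=255, ERR=273314635490461/8796093022208
Row 0: ..#.##
Row 1: ###.#.
Row 2: ..#..#
Row 3: #.##.#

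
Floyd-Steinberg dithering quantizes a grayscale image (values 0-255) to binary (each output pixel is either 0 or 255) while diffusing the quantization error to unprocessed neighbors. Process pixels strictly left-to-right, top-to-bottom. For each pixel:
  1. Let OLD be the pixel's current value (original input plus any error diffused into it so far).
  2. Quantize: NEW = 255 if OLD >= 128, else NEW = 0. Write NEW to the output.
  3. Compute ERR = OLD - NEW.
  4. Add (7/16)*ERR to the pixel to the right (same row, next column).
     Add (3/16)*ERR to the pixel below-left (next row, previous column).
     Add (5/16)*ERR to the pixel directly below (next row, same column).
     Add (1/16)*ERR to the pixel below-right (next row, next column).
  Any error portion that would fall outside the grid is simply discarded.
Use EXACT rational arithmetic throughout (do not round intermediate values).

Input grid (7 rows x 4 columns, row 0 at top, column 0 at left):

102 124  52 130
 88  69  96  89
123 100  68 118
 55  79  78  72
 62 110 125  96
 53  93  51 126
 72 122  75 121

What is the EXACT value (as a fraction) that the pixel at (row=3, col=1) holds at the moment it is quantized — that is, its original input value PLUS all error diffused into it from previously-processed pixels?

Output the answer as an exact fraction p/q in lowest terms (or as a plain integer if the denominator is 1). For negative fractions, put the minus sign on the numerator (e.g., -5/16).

Answer: 16323959381/134217728

Derivation:
(0,0): OLD=102 → NEW=0, ERR=102
(0,1): OLD=1349/8 → NEW=255, ERR=-691/8
(0,2): OLD=1819/128 → NEW=0, ERR=1819/128
(0,3): OLD=278973/2048 → NEW=255, ERR=-243267/2048
(1,0): OLD=13271/128 → NEW=0, ERR=13271/128
(1,1): OLD=98721/1024 → NEW=0, ERR=98721/1024
(1,2): OLD=3766645/32768 → NEW=0, ERR=3766645/32768
(1,3): OLD=54032451/524288 → NEW=0, ERR=54032451/524288
(2,0): OLD=2842235/16384 → NEW=255, ERR=-1335685/16384
(2,1): OLD=64221881/524288 → NEW=0, ERR=64221881/524288
(2,2): OLD=191744077/1048576 → NEW=255, ERR=-75642803/1048576
(2,3): OLD=2111069017/16777216 → NEW=0, ERR=2111069017/16777216
(3,0): OLD=440329483/8388608 → NEW=0, ERR=440329483/8388608
(3,1): OLD=16323959381/134217728 → NEW=0, ERR=16323959381/134217728
Target (3,1): original=79, with diffused error = 16323959381/134217728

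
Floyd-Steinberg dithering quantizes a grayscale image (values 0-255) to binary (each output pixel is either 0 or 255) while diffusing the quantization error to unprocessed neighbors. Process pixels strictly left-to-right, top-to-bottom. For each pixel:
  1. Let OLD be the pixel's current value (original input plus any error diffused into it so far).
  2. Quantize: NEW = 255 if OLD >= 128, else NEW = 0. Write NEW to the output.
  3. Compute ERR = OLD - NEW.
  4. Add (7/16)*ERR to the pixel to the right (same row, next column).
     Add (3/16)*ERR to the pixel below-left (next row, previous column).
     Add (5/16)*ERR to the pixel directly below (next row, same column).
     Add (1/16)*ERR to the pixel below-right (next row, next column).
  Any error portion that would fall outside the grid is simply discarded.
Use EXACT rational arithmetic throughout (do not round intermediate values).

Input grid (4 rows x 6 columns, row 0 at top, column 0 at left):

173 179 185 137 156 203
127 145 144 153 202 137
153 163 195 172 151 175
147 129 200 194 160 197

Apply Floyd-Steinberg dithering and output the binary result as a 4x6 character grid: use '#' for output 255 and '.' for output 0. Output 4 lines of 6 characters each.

Answer: ###.##
..#.#.
####.#
.#.###

Derivation:
(0,0): OLD=173 → NEW=255, ERR=-82
(0,1): OLD=1145/8 → NEW=255, ERR=-895/8
(0,2): OLD=17415/128 → NEW=255, ERR=-15225/128
(0,3): OLD=174001/2048 → NEW=0, ERR=174001/2048
(0,4): OLD=6329815/32768 → NEW=255, ERR=-2026025/32768
(0,5): OLD=92248289/524288 → NEW=255, ERR=-41445151/524288
(1,0): OLD=10291/128 → NEW=0, ERR=10291/128
(1,1): OLD=120613/1024 → NEW=0, ERR=120613/1024
(1,2): OLD=5482057/32768 → NEW=255, ERR=-2873783/32768
(1,3): OLD=16010997/131072 → NEW=0, ERR=16010997/131072
(1,4): OLD=1900933535/8388608 → NEW=255, ERR=-238161505/8388608
(1,5): OLD=12886423721/134217728 → NEW=0, ERR=12886423721/134217728
(2,0): OLD=3280231/16384 → NEW=255, ERR=-897689/16384
(2,1): OLD=86202525/524288 → NEW=255, ERR=-47490915/524288
(2,2): OLD=1327325335/8388608 → NEW=255, ERR=-811769705/8388608
(2,3): OLD=10538203679/67108864 → NEW=255, ERR=-6574556641/67108864
(2,4): OLD=268227849565/2147483648 → NEW=0, ERR=268227849565/2147483648
(2,5): OLD=8860493713755/34359738368 → NEW=255, ERR=98760429915/34359738368
(3,0): OLD=947022391/8388608 → NEW=0, ERR=947022391/8388608
(3,1): OLD=8624522283/67108864 → NEW=255, ERR=-8488238037/67108864
(3,2): OLD=48528701649/536870912 → NEW=0, ERR=48528701649/536870912
(3,3): OLD=7569534331219/34359738368 → NEW=255, ERR=-1192198952621/34359738368
(3,4): OLD=49001936904243/274877906944 → NEW=255, ERR=-21091929366477/274877906944
(3,5): OLD=757055239063069/4398046511104 → NEW=255, ERR=-364446621268451/4398046511104
Row 0: ###.##
Row 1: ..#.#.
Row 2: ####.#
Row 3: .#.###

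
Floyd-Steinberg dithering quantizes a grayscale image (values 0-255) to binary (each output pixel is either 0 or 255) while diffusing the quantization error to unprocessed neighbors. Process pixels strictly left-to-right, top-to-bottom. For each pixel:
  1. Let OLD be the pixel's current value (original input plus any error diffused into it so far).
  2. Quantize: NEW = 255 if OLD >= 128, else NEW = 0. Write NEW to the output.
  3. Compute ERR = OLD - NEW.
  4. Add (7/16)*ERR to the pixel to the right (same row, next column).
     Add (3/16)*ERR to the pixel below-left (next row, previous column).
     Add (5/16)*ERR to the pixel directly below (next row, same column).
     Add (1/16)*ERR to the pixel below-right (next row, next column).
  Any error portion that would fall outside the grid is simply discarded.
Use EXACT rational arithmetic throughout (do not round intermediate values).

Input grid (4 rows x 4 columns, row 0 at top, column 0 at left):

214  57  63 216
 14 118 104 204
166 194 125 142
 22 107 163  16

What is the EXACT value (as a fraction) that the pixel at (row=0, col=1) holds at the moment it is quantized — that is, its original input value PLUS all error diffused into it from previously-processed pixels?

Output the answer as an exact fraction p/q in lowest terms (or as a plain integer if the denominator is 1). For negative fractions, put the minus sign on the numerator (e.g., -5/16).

Answer: 625/16

Derivation:
(0,0): OLD=214 → NEW=255, ERR=-41
(0,1): OLD=625/16 → NEW=0, ERR=625/16
Target (0,1): original=57, with diffused error = 625/16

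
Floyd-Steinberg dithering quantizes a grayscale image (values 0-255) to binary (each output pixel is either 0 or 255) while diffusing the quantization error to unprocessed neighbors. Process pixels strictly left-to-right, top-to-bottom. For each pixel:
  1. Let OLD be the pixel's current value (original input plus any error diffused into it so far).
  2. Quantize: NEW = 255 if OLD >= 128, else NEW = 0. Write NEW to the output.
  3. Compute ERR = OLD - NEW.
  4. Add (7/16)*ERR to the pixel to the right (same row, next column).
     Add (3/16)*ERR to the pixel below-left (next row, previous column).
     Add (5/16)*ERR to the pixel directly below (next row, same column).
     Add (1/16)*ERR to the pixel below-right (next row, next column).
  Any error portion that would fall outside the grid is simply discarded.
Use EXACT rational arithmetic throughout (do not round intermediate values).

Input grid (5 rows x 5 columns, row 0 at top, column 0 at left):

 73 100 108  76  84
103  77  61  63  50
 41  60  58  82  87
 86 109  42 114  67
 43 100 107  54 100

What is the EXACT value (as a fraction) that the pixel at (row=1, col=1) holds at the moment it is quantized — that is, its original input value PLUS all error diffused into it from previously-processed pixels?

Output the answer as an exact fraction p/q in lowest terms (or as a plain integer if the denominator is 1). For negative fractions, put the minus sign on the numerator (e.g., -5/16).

(0,0): OLD=73 → NEW=0, ERR=73
(0,1): OLD=2111/16 → NEW=255, ERR=-1969/16
(0,2): OLD=13865/256 → NEW=0, ERR=13865/256
(0,3): OLD=408351/4096 → NEW=0, ERR=408351/4096
(0,4): OLD=8363481/65536 → NEW=0, ERR=8363481/65536
(1,0): OLD=26301/256 → NEW=0, ERR=26301/256
(1,1): OLD=201131/2048 → NEW=0, ERR=201131/2048
Target (1,1): original=77, with diffused error = 201131/2048

Answer: 201131/2048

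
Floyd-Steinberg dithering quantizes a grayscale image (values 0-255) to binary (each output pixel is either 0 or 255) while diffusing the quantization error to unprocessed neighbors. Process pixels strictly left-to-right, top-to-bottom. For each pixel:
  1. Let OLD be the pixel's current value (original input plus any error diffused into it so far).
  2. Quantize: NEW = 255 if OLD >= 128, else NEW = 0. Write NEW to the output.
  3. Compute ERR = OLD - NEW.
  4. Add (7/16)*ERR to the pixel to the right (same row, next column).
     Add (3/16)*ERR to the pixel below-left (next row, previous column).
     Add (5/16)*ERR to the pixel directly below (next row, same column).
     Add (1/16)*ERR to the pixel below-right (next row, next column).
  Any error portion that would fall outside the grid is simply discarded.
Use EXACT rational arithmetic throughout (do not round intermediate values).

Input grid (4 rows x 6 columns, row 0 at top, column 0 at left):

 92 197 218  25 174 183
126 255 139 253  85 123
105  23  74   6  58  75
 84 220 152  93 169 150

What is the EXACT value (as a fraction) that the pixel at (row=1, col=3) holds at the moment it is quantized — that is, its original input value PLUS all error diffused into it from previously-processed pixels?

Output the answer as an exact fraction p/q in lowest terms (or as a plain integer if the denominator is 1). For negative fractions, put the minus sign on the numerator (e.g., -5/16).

Answer: 18452365/65536

Derivation:
(0,0): OLD=92 → NEW=0, ERR=92
(0,1): OLD=949/4 → NEW=255, ERR=-71/4
(0,2): OLD=13455/64 → NEW=255, ERR=-2865/64
(0,3): OLD=5545/1024 → NEW=0, ERR=5545/1024
(0,4): OLD=2889631/16384 → NEW=255, ERR=-1288289/16384
(0,5): OLD=38954329/262144 → NEW=255, ERR=-27892391/262144
(1,0): OLD=9691/64 → NEW=255, ERR=-6629/64
(1,1): OLD=103165/512 → NEW=255, ERR=-27395/512
(1,2): OLD=1663105/16384 → NEW=0, ERR=1663105/16384
(1,3): OLD=18452365/65536 → NEW=255, ERR=1740685/65536
Target (1,3): original=253, with diffused error = 18452365/65536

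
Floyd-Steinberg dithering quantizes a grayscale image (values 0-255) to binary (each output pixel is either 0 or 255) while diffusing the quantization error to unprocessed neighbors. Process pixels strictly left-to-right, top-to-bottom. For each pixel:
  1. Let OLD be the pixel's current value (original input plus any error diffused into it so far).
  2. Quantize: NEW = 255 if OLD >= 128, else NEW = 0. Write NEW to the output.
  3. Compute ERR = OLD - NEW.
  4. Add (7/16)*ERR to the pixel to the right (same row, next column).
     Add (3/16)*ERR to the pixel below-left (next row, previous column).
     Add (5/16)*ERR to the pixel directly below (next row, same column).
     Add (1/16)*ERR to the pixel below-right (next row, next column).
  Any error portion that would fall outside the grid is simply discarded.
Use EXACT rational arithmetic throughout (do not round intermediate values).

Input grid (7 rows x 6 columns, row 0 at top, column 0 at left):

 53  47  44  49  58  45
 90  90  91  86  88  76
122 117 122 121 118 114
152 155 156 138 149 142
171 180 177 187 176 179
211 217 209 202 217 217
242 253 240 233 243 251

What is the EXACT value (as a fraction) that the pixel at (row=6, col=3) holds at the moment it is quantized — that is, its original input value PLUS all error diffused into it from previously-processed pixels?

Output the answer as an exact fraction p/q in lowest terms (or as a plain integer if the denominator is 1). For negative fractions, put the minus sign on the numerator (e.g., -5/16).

Answer: 73762747509914508951/288230376151711744

Derivation:
(0,0): OLD=53 → NEW=0, ERR=53
(0,1): OLD=1123/16 → NEW=0, ERR=1123/16
(0,2): OLD=19125/256 → NEW=0, ERR=19125/256
(0,3): OLD=334579/4096 → NEW=0, ERR=334579/4096
(0,4): OLD=6143141/65536 → NEW=0, ERR=6143141/65536
(0,5): OLD=90187907/1048576 → NEW=0, ERR=90187907/1048576
(1,0): OLD=30649/256 → NEW=0, ERR=30649/256
(1,1): OLD=371983/2048 → NEW=255, ERR=-150257/2048
(1,2): OLD=6681403/65536 → NEW=0, ERR=6681403/65536
(1,3): OLD=46759775/262144 → NEW=255, ERR=-20086945/262144
(1,4): OLD=1761627773/16777216 → NEW=0, ERR=1761627773/16777216
(1,5): OLD=41520165723/268435456 → NEW=255, ERR=-26930875557/268435456
(2,0): OLD=4772885/32768 → NEW=255, ERR=-3582955/32768
(2,1): OLD=76371255/1048576 → NEW=0, ERR=76371255/1048576
(2,2): OLD=2797956453/16777216 → NEW=255, ERR=-1480233627/16777216
(2,3): OLD=11343277437/134217728 → NEW=0, ERR=11343277437/134217728
(2,4): OLD=705180588535/4294967296 → NEW=255, ERR=-390036071945/4294967296
(2,5): OLD=3400274509617/68719476736 → NEW=0, ERR=3400274509617/68719476736
(3,0): OLD=2205977797/16777216 → NEW=255, ERR=-2072212283/16777216
(3,1): OLD=13468268129/134217728 → NEW=0, ERR=13468268129/134217728
(3,2): OLD=206940666931/1073741824 → NEW=255, ERR=-66863498189/1073741824
(3,3): OLD=7876986205849/68719476736 → NEW=0, ERR=7876986205849/68719476736
(3,4): OLD=101885915900281/549755813888 → NEW=255, ERR=-38301816641159/549755813888
(3,5): OLD=1067018855841143/8796093022208 → NEW=0, ERR=1067018855841143/8796093022208
(4,0): OLD=324736016875/2147483648 → NEW=255, ERR=-222872313365/2147483648
(4,1): OLD=5035684001647/34359738368 → NEW=255, ERR=-3726049282193/34359738368
(4,2): OLD=151579260644765/1099511627776 → NEW=255, ERR=-128796204438115/1099511627776
(4,3): OLD=2720045133714417/17592186044416 → NEW=255, ERR=-1765962307611663/17592186044416
(4,4): OLD=39468190688952577/281474976710656 → NEW=255, ERR=-32307928372264703/281474976710656
(4,5): OLD=731101321507775335/4503599627370496 → NEW=255, ERR=-417316583471701145/4503599627370496
(5,0): OLD=86990543814589/549755813888 → NEW=255, ERR=-53197188726851/549755813888
(5,1): OLD=1976076606554253/17592186044416 → NEW=0, ERR=1976076606554253/17592186044416
(5,2): OLD=27575742934019935/140737488355328 → NEW=255, ERR=-8312316596588705/140737488355328
(5,3): OLD=522182094314713733/4503599627370496 → NEW=0, ERR=522182094314713733/4503599627370496
(5,4): OLD=1875387774436061605/9007199254740992 → NEW=255, ERR=-421448035522891355/9007199254740992
(5,5): OLD=23115840021171002793/144115188075855872 → NEW=255, ERR=-13633532938172244567/144115188075855872
(6,0): OLD=65533623987345351/281474976710656 → NEW=255, ERR=-6242495073871929/281474976710656
(6,1): OLD=1176688508524292283/4503599627370496 → NEW=255, ERR=28270603544815803/4503599627370496
(6,2): OLD=4558542008171063107/18014398509481984 → NEW=255, ERR=-35129611746842813/18014398509481984
(6,3): OLD=73762747509914508951/288230376151711744 → NEW=255, ERR=264001591228014231/288230376151711744
Target (6,3): original=233, with diffused error = 73762747509914508951/288230376151711744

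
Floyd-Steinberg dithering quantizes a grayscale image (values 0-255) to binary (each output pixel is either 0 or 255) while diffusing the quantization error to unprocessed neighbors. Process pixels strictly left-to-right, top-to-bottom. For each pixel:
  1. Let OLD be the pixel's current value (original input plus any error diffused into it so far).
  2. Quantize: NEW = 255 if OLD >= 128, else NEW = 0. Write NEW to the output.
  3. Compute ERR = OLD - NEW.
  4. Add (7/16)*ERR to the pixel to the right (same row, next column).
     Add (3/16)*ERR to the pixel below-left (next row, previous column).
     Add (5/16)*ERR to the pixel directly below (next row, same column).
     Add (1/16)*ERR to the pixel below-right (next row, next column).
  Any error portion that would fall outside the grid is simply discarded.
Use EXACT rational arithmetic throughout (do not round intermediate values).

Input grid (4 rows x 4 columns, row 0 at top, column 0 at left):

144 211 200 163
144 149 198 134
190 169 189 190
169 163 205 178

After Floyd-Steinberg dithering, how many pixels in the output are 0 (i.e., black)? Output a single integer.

(0,0): OLD=144 → NEW=255, ERR=-111
(0,1): OLD=2599/16 → NEW=255, ERR=-1481/16
(0,2): OLD=40833/256 → NEW=255, ERR=-24447/256
(0,3): OLD=496519/4096 → NEW=0, ERR=496519/4096
(1,0): OLD=23541/256 → NEW=0, ERR=23541/256
(1,1): OLD=277427/2048 → NEW=255, ERR=-244813/2048
(1,2): OLD=8703407/65536 → NEW=255, ERR=-8008273/65536
(1,3): OLD=117914361/1048576 → NEW=0, ERR=117914361/1048576
(2,0): OLD=6433121/32768 → NEW=255, ERR=-1922719/32768
(2,1): OLD=93122875/1048576 → NEW=0, ERR=93122875/1048576
(2,2): OLD=426311367/2097152 → NEW=255, ERR=-108462393/2097152
(2,3): OLD=6538984203/33554432 → NEW=255, ERR=-2017395957/33554432
(3,0): OLD=2807083089/16777216 → NEW=255, ERR=-1471106991/16777216
(3,1): OLD=37319530831/268435456 → NEW=255, ERR=-31131510449/268435456
(3,2): OLD=568553744049/4294967296 → NEW=255, ERR=-526662916431/4294967296
(3,3): OLD=7032162050647/68719476736 → NEW=0, ERR=7032162050647/68719476736
Output grid:
  Row 0: ###.  (1 black, running=1)
  Row 1: .##.  (2 black, running=3)
  Row 2: #.##  (1 black, running=4)
  Row 3: ###.  (1 black, running=5)

Answer: 5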